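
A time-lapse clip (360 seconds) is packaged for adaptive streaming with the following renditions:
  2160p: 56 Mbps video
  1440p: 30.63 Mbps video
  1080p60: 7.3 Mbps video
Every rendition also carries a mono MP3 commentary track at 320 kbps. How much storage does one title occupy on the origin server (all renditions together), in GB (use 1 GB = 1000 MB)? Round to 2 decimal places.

Audio: 320 kbps = 0.320 Mbps.
Sum of rendition bitrates: (56+0.320) + (30.63+0.320) + (7.3+0.320) = 94.890 Mbps.
× 360 s = 34,160 Mb = 4,270 MB = 4.270 GB.

4.27 GB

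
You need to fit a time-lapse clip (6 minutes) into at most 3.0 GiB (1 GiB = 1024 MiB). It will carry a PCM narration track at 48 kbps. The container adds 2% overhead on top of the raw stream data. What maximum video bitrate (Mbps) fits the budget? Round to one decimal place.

Budget: 3.0 GiB = 25769.8 Mb.
Stream payload after overhead: 25769.8 / 1.02 = 25264.5 Mb.
6 min = 360 s
Total bitrate budget: 25264.5 Mb / 360 s = 70.179 Mbps.
Audio: 48 kbps = 0.048 Mbps.
Video: 70.179 − 0.048 = 70.131 Mbps.

70.1 Mbps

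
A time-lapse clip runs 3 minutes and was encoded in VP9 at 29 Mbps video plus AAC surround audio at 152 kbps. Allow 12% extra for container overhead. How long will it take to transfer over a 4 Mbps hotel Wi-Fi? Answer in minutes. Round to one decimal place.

24.5 minutes

3 min = 180 s
Audio: 152 kbps = 0.152 Mbps.
Total bitrate: 29.152 Mbps.
File: 29.152 Mbps × 180 s = 5247.4 Mb.
With 12% container overhead: ×1.12. → 5877.0 Mb.
At 4 Mbps: 5877.0 / 4 = 1469.3 s ≈ 24.5 minutes.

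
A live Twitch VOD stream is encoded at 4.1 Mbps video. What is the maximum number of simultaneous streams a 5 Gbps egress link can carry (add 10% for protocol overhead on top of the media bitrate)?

On the wire with 10% overhead: 4.510 Mbps.
5 Gbps = 5,000 Mbps; 5,000 / 4.510 = 1108.65 → 1108 viewers.

1108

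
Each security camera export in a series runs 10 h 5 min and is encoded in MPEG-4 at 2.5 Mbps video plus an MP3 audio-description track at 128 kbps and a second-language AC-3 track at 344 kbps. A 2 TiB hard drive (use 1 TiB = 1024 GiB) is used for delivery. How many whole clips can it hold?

10 h 5 min = 605 min = 36300 s
Audio total: 128 + 344 = 472 kbps = 0.472 Mbps.
Total bitrate: 2.972 Mbps.
Per item: 2.972 Mbps × 36300 s = 107,884 Mb = 13,485 MB.
Capacity: 2 TiB = 17,592,186 Mb; 163.07 items → 163 complete.

163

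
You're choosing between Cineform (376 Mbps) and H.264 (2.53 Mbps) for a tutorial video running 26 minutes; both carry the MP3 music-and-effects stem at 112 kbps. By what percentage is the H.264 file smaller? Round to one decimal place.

26 min = 1560 s
Audio: 112 kbps = 0.112 Mbps.
Cineform: 376.112 Mbps × 1560 s = 586734.7 Mb = 68.305 GiB.
H.264: 2.642 Mbps × 1560 s = 4121.5 Mb = 0.480 GiB.
Reduction: (1 − 0.480/68.305) × 100 = 99.30%.

99.3%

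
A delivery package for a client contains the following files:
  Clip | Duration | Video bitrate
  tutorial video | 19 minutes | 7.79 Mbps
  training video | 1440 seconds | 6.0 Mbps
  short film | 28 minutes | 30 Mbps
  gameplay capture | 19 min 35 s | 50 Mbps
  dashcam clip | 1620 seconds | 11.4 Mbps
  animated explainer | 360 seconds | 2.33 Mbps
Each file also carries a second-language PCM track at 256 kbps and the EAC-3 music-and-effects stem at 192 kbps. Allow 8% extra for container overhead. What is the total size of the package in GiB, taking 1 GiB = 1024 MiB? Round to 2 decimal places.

18.77 GiB

Audio total: 256 + 192 = 448 kbps = 0.448 Mbps.
tutorial video: 8.238 Mbps × 1140 s × 1.08 = 10142.6 Mb
training video: 6.448 Mbps × 1440 s × 1.08 = 10027.9 Mb
short film: 30.448 Mbps × 1680 s × 1.08 = 55244.9 Mb
gameplay capture: 50.448 Mbps × 1175 s × 1.08 = 64018.5 Mb
dashcam clip: 11.848 Mbps × 1620 s × 1.08 = 20729.3 Mb
animated explainer: 2.778 Mbps × 360 s × 1.08 = 1080.1 Mb
Total: 161243.3 Mb = 20155.4 MB.
= 18.77 GiB.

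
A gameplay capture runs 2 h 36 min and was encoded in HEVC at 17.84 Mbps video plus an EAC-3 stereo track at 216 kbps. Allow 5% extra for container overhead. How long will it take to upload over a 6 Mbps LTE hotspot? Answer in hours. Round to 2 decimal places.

2 h 36 min = 156 min = 9360 s
Audio: 216 kbps = 0.216 Mbps.
Total bitrate: 18.056 Mbps.
File: 18.056 Mbps × 9360 s = 169004.2 Mb.
With 5% container overhead: ×1.05. → 177454.4 Mb.
At 6 Mbps: 177454.4 / 6 = 29575.7 s ≈ 8.22 hours.

8.22 hours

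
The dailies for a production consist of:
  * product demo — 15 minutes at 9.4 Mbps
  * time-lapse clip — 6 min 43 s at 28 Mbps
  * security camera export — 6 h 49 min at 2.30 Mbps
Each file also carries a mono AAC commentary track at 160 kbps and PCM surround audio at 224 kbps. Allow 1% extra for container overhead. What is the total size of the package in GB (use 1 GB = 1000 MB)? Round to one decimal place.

10.9 GB

Audio total: 160 + 224 = 384 kbps = 0.384 Mbps.
product demo: 9.784 Mbps × 900 s × 1.01 = 8893.7 Mb
time-lapse clip: 28.384 Mbps × 403 s × 1.01 = 11553.1 Mb
security camera export: 2.684 Mbps × 24540 s × 1.01 = 66524.0 Mb
Total: 86970.8 Mb = 10871.4 MB.
= 10.87 GB.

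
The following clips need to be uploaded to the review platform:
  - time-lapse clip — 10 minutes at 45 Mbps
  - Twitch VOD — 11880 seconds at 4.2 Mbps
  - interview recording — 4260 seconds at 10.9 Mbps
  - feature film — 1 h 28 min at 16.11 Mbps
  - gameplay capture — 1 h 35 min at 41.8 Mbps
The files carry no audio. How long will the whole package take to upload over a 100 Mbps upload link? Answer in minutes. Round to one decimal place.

time-lapse clip: 45.000 Mbps × 600 s = 27000.0 Mb
Twitch VOD: 4.200 Mbps × 11880 s = 49896.0 Mb
interview recording: 10.900 Mbps × 4260 s = 46434.0 Mb
feature film: 16.110 Mbps × 5280 s = 85060.8 Mb
gameplay capture: 41.800 Mbps × 5700 s = 238260.0 Mb
Total: 446650.8 Mb = 55831.3 MB.
At 100 Mbps: 446650.8 / 100 = 4467 s ≈ 74.4 minutes.

74.4 minutes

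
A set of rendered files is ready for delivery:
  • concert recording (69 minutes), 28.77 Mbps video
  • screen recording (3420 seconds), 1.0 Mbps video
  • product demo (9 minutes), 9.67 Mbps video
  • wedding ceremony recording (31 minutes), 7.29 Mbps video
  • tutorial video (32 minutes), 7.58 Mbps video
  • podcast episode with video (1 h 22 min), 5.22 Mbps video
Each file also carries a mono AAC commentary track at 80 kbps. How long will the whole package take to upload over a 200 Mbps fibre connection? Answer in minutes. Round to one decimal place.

15.2 minutes

Audio: 80 kbps = 0.080 Mbps.
concert recording: 28.850 Mbps × 4140 s = 119439.0 Mb
screen recording: 1.080 Mbps × 3420 s = 3693.6 Mb
product demo: 9.750 Mbps × 540 s = 5265.0 Mb
wedding ceremony recording: 7.370 Mbps × 1860 s = 13708.2 Mb
tutorial video: 7.660 Mbps × 1920 s = 14707.2 Mb
podcast episode with video: 5.300 Mbps × 4920 s = 26076.0 Mb
Total: 182889.0 Mb = 22861.1 MB.
At 200 Mbps: 182889.0 / 200 = 914 s ≈ 15.2 minutes.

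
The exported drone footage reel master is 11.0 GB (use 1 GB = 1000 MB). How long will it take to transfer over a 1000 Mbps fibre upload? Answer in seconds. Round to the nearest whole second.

88 seconds

File: 11.0 GB = 88000.0 Mb.
At 1000 Mbps: 88000.0 / 1000 = 88.0 s ≈ 88 seconds.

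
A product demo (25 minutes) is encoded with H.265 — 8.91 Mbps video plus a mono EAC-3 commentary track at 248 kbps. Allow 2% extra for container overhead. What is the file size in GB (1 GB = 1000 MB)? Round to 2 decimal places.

25 min = 1500 s
Audio: 248 kbps = 0.248 Mbps.
Total bitrate: 8.91 + 0.248 = 9.158 Mbps.
Stream data: 9.158 Mbps × 1500 s = 13737.0 Mb.
With 2% container overhead: ×1.02.
14,012 Mb ÷ 8 = 1,751 MB → 1.751 GB.

1.75 GB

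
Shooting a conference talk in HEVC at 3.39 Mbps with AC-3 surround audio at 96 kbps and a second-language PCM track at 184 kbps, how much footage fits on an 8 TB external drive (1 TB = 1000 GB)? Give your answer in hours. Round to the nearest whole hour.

Audio total: 96 + 184 = 280 kbps = 0.280 Mbps.
Total bitrate: 3.39 + 0.280 = 3.670 Mbps.
Capacity: 8 TB = 64,000,000 Mb.
Recording time: 64,000,000 / 3.670 = 17,438,692 s ≈ 4,844 hours.

4844 hours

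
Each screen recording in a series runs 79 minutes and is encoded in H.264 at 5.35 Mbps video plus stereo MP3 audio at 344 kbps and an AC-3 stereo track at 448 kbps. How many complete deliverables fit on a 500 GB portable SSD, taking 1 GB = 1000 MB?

79 min = 4740 s
Audio total: 344 + 448 = 792 kbps = 0.792 Mbps.
Total bitrate: 6.142 Mbps.
Per item: 6.142 Mbps × 4740 s = 29,113 Mb = 3,639 MB.
Capacity: 500 GB = 4,000,000 Mb; 137.40 items → 137 complete.

137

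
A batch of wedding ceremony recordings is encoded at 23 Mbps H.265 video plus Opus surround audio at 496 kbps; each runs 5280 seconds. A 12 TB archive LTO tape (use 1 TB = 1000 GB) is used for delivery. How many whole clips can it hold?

Audio: 496 kbps = 0.496 Mbps.
Total bitrate: 23.496 Mbps.
Per item: 23.496 Mbps × 5280 s = 124,059 Mb = 15,507 MB.
Capacity: 12 TB = 96,000,000 Mb; 773.83 items → 773 complete.

773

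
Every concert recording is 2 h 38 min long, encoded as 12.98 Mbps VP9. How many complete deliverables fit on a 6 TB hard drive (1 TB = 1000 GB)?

2 h 38 min = 158 min = 9480 s
Per item: 12.980 Mbps × 9480 s = 123,050 Mb = 15,381 MB.
Capacity: 6 TB = 48,000,000 Mb; 390.08 items → 390 complete.

390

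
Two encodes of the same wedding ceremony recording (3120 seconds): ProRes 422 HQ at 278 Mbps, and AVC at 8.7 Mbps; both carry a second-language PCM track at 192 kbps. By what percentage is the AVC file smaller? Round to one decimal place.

Audio: 192 kbps = 0.192 Mbps.
ProRes 422 HQ: 278.192 Mbps × 3120 s = 867959.0 Mb = 108.495 GB.
AVC: 8.892 Mbps × 3120 s = 27743.0 Mb = 3.468 GB.
Reduction: (1 − 3.468/108.495) × 100 = 96.80%.

96.8%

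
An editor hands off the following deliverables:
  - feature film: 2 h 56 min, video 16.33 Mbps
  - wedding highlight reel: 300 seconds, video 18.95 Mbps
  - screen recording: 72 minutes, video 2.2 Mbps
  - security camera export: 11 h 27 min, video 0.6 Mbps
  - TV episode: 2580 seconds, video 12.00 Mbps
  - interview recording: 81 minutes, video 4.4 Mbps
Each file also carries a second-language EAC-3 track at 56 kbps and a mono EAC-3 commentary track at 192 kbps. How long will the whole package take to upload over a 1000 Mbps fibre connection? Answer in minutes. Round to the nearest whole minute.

Audio total: 56 + 192 = 248 kbps = 0.248 Mbps.
feature film: 16.578 Mbps × 10560 s = 175063.7 Mb
wedding highlight reel: 19.198 Mbps × 300 s = 5759.4 Mb
screen recording: 2.448 Mbps × 4320 s = 10575.4 Mb
security camera export: 0.848 Mbps × 41220 s = 34954.6 Mb
TV episode: 12.248 Mbps × 2580 s = 31599.8 Mb
interview recording: 4.648 Mbps × 4860 s = 22589.3 Mb
Total: 280542.1 Mb = 35067.8 MB.
At 1000 Mbps: 280542.1 / 1000 = 281 s ≈ 4.68 minutes.

5 minutes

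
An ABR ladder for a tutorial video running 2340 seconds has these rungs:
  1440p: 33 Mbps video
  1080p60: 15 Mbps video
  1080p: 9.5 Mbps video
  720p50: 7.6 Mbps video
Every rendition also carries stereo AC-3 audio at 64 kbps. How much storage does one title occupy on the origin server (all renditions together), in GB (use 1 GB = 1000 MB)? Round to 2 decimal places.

Audio: 64 kbps = 0.064 Mbps.
Sum of rendition bitrates: (33+0.064) + (15+0.064) + (9.5+0.064) + (7.6+0.064) = 65.356 Mbps.
× 2340 s = 152,933 Mb = 19,117 MB = 19.12 GB.

19.12 GB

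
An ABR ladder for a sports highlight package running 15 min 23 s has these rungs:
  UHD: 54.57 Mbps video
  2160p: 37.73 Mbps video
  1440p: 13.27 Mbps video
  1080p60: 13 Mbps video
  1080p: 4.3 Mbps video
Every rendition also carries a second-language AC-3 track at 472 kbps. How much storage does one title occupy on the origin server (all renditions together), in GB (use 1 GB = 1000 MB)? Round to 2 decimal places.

15 min 23 s = 923 s
Audio: 472 kbps = 0.472 Mbps.
Sum of rendition bitrates: (54.57+0.472) + (37.73+0.472) + (13.27+0.472) + (13+0.472) + (4.3+0.472) = 125.230 Mbps.
× 923 s = 115,587 Mb = 14,448 MB = 14.45 GB.

14.45 GB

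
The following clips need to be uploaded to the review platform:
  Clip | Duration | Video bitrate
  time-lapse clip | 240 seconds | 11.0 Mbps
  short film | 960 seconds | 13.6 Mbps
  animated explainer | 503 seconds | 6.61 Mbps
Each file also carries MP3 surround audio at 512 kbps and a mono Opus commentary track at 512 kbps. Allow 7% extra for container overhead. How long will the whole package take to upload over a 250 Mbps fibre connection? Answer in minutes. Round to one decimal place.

Audio total: 512 + 512 = 1024 kbps = 1.024 Mbps.
time-lapse clip: 12.024 Mbps × 240 s × 1.07 = 3087.8 Mb
short film: 14.624 Mbps × 960 s × 1.07 = 15021.8 Mb
animated explainer: 7.634 Mbps × 503 s × 1.07 = 4108.7 Mb
Total: 22218.2 Mb = 2777.3 MB.
At 250 Mbps: 22218.2 / 250 = 89 s ≈ 1.48 minutes.

1.5 minutes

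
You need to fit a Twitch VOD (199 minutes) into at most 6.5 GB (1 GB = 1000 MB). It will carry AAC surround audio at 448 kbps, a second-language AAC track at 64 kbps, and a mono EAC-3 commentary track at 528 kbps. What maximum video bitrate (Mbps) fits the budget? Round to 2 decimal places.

Budget: 6.5 GB = 52000.0 Mb.
199 min = 11940 s
Total bitrate budget: 52000.0 Mb / 11940 s = 4.355 Mbps.
Audio total: 448 + 64 + 528 = 1040 kbps = 1.040 Mbps.
Video: 4.355 − 1.040 = 3.315 Mbps.

3.32 Mbps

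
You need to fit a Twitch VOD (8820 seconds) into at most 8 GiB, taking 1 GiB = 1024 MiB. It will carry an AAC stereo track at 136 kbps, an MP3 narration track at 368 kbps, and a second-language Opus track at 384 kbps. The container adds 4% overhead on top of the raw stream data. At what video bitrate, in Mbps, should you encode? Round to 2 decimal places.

Budget: 8 GiB = 68719.5 Mb.
Stream payload after overhead: 68719.5 / 1.04 = 66076.4 Mb.
Total bitrate budget: 66076.4 Mb / 8820 s = 7.492 Mbps.
Audio total: 136 + 368 + 384 = 888 kbps = 0.888 Mbps.
Video: 7.492 − 0.888 = 6.604 Mbps.

6.60 Mbps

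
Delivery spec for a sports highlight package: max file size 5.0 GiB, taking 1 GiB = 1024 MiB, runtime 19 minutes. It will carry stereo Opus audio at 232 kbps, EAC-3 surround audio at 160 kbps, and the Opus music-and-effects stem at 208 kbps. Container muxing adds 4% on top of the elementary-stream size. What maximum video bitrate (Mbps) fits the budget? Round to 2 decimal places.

Budget: 5.0 GiB = 42949.7 Mb.
Stream payload after overhead: 42949.7 / 1.04 = 41297.8 Mb.
19 min = 1140 s
Total bitrate budget: 41297.8 Mb / 1140 s = 36.226 Mbps.
Audio total: 232 + 160 + 208 = 600 kbps = 0.600 Mbps.
Video: 36.226 − 0.600 = 35.626 Mbps.

35.63 Mbps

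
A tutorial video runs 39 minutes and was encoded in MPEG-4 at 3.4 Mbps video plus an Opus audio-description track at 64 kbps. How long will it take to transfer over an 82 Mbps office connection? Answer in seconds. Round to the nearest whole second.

39 min = 2340 s
Audio: 64 kbps = 0.064 Mbps.
Total bitrate: 3.464 Mbps.
File: 3.464 Mbps × 2340 s = 8105.8 Mb.
At 82 Mbps: 8105.8 / 82 = 98.9 s ≈ 98.9 seconds.

99 seconds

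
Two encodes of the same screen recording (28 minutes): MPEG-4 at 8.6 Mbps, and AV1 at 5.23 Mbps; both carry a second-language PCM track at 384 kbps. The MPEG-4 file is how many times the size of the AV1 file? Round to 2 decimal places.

1.60

28 min = 1680 s
Audio: 384 kbps = 0.384 Mbps.
MPEG-4: 8.984 Mbps × 1680 s = 15093.1 Mb = 1.757 GiB.
AV1: 5.614 Mbps × 1680 s = 9431.5 Mb = 1.098 GiB.
Ratio: 1.757 / 1.098 = 1.600.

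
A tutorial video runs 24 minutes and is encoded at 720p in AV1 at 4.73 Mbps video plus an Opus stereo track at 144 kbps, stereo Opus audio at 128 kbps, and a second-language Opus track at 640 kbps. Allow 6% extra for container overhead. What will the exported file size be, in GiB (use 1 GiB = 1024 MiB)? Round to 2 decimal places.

24 min = 1440 s
Audio total: 144 + 128 + 640 = 912 kbps = 0.912 Mbps.
Total bitrate: 4.73 + 0.912 = 5.642 Mbps.
Stream data: 5.642 Mbps × 1440 s = 8124.5 Mb.
With 6% container overhead: ×1.06.
8,612 Mb = 1,076,493,600 bytes ÷ 1,073,741,824 = 1.003 GiB.

1.00 GiB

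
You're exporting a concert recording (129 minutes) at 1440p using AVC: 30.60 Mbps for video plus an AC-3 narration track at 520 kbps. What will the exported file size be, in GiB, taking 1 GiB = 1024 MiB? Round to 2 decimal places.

28.04 GiB

129 min = 7740 s
Audio: 520 kbps = 0.520 Mbps.
Total bitrate: 30.60 + 0.520 = 31.120 Mbps.
Stream data: 31.120 Mbps × 7740 s = 240868.8 Mb.
240,869 Mb = 30,108,600,000 bytes ÷ 1,073,741,824 = 28.04 GiB.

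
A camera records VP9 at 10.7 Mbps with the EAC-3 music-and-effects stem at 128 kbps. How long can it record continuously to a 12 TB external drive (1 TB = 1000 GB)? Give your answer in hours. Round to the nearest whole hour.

2463 hours

Audio: 128 kbps = 0.128 Mbps.
Total bitrate: 10.7 + 0.128 = 10.828 Mbps.
Capacity: 12 TB = 96,000,000 Mb.
Recording time: 96,000,000 / 10.828 = 8,865,903 s ≈ 2,463 hours.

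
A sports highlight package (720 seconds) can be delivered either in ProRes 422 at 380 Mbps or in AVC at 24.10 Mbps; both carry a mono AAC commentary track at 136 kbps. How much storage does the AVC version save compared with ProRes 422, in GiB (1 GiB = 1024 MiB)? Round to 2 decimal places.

Audio: 136 kbps = 0.136 Mbps.
ProRes 422: 380.136 Mbps × 720 s = 273697.9 Mb = 31.863 GiB.
AVC: 24.236 Mbps × 720 s = 17449.9 Mb = 2.031 GiB.
Saving: 31.863 − 2.031 = 29.831 GiB.

29.83 GiB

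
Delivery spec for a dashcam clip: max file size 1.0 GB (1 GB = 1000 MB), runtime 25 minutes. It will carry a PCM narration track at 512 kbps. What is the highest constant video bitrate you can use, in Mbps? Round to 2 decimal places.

Budget: 1.0 GB = 8000.0 Mb.
25 min = 1500 s
Total bitrate budget: 8000.0 Mb / 1500 s = 5.333 Mbps.
Audio: 512 kbps = 0.512 Mbps.
Video: 5.333 − 0.512 = 4.821 Mbps.

4.82 Mbps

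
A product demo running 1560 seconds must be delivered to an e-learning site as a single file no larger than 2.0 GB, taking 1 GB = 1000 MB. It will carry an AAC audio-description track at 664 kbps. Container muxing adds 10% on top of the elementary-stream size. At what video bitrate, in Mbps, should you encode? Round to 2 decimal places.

Budget: 2.0 GB = 16000.0 Mb.
Stream payload after overhead: 16000.0 / 1.10 = 14545.5 Mb.
Total bitrate budget: 14545.5 Mb / 1560 s = 9.324 Mbps.
Audio: 664 kbps = 0.664 Mbps.
Video: 9.324 − 0.664 = 8.660 Mbps.

8.66 Mbps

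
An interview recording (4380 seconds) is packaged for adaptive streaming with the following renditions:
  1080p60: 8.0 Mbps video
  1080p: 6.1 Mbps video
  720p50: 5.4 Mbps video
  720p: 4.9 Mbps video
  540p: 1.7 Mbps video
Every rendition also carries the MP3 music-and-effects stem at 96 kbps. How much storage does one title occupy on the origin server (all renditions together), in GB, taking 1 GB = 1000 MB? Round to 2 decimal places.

14.55 GB

Audio: 96 kbps = 0.096 Mbps.
Sum of rendition bitrates: (8.0+0.096) + (6.1+0.096) + (5.4+0.096) + (4.9+0.096) + (1.7+0.096) = 26.580 Mbps.
× 4380 s = 116,420 Mb = 14,553 MB = 14.55 GB.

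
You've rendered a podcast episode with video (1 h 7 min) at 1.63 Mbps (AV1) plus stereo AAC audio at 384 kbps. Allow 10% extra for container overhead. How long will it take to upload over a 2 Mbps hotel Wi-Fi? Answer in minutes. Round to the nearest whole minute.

74 minutes

1 h 7 min = 67 min = 4020 s
Audio: 384 kbps = 0.384 Mbps.
Total bitrate: 2.014 Mbps.
File: 2.014 Mbps × 4020 s = 8096.3 Mb.
With 10% container overhead: ×1.10. → 8905.9 Mb.
At 2 Mbps: 8905.9 / 2 = 4453.0 s ≈ 74.2 minutes.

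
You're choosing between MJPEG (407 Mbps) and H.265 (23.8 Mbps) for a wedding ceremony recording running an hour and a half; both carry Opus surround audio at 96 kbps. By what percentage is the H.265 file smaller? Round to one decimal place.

1.5 h = 5400 s
Audio: 96 kbps = 0.096 Mbps.
MJPEG: 407.096 Mbps × 5400 s = 2198318.4 Mb = 274.790 GB.
H.265: 23.896 Mbps × 5400 s = 129038.4 Mb = 16.130 GB.
Reduction: (1 − 16.130/274.790) × 100 = 94.13%.

94.1%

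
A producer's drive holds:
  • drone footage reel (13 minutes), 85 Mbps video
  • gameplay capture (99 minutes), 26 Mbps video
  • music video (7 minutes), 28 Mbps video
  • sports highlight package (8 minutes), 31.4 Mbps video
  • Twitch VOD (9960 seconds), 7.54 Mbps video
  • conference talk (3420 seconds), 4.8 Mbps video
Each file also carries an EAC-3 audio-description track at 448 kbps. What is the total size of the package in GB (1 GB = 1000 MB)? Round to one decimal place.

43.6 GB

Audio: 448 kbps = 0.448 Mbps.
drone footage reel: 85.448 Mbps × 780 s = 66649.4 Mb
gameplay capture: 26.448 Mbps × 5940 s = 157101.1 Mb
music video: 28.448 Mbps × 420 s = 11948.2 Mb
sports highlight package: 31.848 Mbps × 480 s = 15287.0 Mb
Twitch VOD: 7.988 Mbps × 9960 s = 79560.5 Mb
conference talk: 5.248 Mbps × 3420 s = 17948.2 Mb
Total: 348494.4 Mb = 43561.8 MB.
= 43.56 GB.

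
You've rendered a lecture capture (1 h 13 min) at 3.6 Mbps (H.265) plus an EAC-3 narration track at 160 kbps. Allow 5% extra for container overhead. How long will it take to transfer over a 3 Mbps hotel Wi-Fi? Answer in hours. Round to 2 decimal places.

1 h 13 min = 73 min = 4380 s
Audio: 160 kbps = 0.160 Mbps.
Total bitrate: 3.760 Mbps.
File: 3.760 Mbps × 4380 s = 16468.8 Mb.
With 5% container overhead: ×1.05. → 17292.2 Mb.
At 3 Mbps: 17292.2 / 3 = 5764.1 s ≈ 1.6 hours.

1.60 hours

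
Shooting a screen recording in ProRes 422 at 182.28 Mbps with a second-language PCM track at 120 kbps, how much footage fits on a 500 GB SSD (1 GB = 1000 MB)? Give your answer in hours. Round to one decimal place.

6.1 hours

Audio: 120 kbps = 0.120 Mbps.
Total bitrate: 182.28 + 0.120 = 182.400 Mbps.
Capacity: 500 GB = 4,000,000 Mb.
Recording time: 4,000,000 / 182.400 = 21,930 s ≈ 6.09 hours.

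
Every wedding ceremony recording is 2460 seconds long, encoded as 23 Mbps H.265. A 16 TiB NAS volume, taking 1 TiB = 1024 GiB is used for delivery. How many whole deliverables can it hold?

2487

Per item: 23.000 Mbps × 2460 s = 56,580 Mb = 7,072 MB.
Capacity: 16 TiB = 140,737,488 Mb; 2487.41 items → 2487 complete.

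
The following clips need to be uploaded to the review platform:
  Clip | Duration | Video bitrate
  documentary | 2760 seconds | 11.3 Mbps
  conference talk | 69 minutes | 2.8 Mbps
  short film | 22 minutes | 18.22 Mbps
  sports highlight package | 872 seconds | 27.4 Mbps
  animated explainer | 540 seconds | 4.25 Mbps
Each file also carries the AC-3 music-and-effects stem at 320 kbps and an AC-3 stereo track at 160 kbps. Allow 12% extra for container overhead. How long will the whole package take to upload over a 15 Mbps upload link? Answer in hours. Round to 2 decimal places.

Audio total: 320 + 160 = 480 kbps = 0.480 Mbps.
documentary: 11.780 Mbps × 2760 s × 1.12 = 36414.3 Mb
conference talk: 3.280 Mbps × 4140 s × 1.12 = 15208.7 Mb
short film: 18.700 Mbps × 1320 s × 1.12 = 27646.1 Mb
sports highlight package: 27.880 Mbps × 872 s × 1.12 = 27228.7 Mb
animated explainer: 4.730 Mbps × 540 s × 1.12 = 2860.7 Mb
Total: 109358.5 Mb = 13669.8 MB.
At 15 Mbps: 109358.5 / 15 = 7291 s ≈ 2.03 hours.

2.03 hours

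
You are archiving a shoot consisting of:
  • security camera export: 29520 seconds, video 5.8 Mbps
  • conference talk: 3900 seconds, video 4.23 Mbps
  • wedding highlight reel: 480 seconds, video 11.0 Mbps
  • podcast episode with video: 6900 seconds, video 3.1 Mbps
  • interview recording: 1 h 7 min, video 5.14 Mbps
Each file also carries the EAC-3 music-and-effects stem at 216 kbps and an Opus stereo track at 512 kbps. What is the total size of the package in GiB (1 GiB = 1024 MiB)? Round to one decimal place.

Audio total: 216 + 512 = 728 kbps = 0.728 Mbps.
security camera export: 6.528 Mbps × 29520 s = 192706.6 Mb
conference talk: 4.958 Mbps × 3900 s = 19336.2 Mb
wedding highlight reel: 11.728 Mbps × 480 s = 5629.4 Mb
podcast episode with video: 3.828 Mbps × 6900 s = 26413.2 Mb
interview recording: 5.868 Mbps × 4020 s = 23589.4 Mb
Total: 267674.8 Mb = 33459.3 MB.
= 31.16 GiB.

31.2 GiB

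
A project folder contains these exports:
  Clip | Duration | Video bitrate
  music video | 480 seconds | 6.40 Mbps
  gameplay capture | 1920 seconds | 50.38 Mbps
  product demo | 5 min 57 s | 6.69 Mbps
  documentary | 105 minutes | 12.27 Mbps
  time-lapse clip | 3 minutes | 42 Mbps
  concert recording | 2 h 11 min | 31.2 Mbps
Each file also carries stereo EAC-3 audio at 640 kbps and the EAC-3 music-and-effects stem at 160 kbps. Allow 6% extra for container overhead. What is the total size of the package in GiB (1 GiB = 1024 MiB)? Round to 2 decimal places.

55.03 GiB

Audio total: 640 + 160 = 800 kbps = 0.800 Mbps.
music video: 7.200 Mbps × 480 s × 1.06 = 3663.4 Mb
gameplay capture: 51.180 Mbps × 1920 s × 1.06 = 104161.5 Mb
product demo: 7.490 Mbps × 357 s × 1.06 = 2834.4 Mb
documentary: 13.070 Mbps × 6300 s × 1.06 = 87281.5 Mb
time-lapse clip: 42.800 Mbps × 180 s × 1.06 = 8166.2 Mb
concert recording: 32.000 Mbps × 7860 s × 1.06 = 266611.2 Mb
Total: 472718.2 Mb = 59089.8 MB.
= 55.03 GiB.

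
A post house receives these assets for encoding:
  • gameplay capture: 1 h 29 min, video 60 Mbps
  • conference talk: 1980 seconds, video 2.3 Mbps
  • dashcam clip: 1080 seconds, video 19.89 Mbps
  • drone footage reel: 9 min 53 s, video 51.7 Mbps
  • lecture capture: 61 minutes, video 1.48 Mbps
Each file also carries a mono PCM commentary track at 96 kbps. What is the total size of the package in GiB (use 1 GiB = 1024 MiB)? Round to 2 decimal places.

44.67 GiB

Audio: 96 kbps = 0.096 Mbps.
gameplay capture: 60.096 Mbps × 5340 s = 320912.6 Mb
conference talk: 2.396 Mbps × 1980 s = 4744.1 Mb
dashcam clip: 19.986 Mbps × 1080 s = 21584.9 Mb
drone footage reel: 51.796 Mbps × 593 s = 30715.0 Mb
lecture capture: 1.576 Mbps × 3660 s = 5768.2 Mb
Total: 383724.8 Mb = 47965.6 MB.
= 44.67 GiB.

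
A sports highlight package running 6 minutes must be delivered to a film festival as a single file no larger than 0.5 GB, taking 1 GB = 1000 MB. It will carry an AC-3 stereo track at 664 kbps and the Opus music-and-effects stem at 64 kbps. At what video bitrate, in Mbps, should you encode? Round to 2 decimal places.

Budget: 0.5 GB = 4000.0 Mb.
6 min = 360 s
Total bitrate budget: 4000.0 Mb / 360 s = 11.111 Mbps.
Audio total: 664 + 64 = 728 kbps = 0.728 Mbps.
Video: 11.111 − 0.728 = 10.383 Mbps.

10.38 Mbps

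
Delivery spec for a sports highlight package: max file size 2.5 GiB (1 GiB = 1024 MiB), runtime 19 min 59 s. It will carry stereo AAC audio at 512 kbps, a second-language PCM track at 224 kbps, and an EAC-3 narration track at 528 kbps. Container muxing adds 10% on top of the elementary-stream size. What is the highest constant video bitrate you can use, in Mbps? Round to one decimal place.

15.0 Mbps

Budget: 2.5 GiB = 21474.8 Mb.
Stream payload after overhead: 21474.8 / 1.10 = 19522.6 Mb.
19 min 59 s = 1199 s
Total bitrate budget: 19522.6 Mb / 1199 s = 16.282 Mbps.
Audio total: 512 + 224 + 528 = 1264 kbps = 1.264 Mbps.
Video: 16.282 − 1.264 = 15.018 Mbps.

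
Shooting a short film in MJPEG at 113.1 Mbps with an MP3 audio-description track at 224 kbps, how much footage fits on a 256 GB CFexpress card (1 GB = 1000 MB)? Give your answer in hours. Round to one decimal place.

5.0 hours

Audio: 224 kbps = 0.224 Mbps.
Total bitrate: 113.1 + 0.224 = 113.324 Mbps.
Capacity: 256 GB = 2,048,000 Mb.
Recording time: 2,048,000 / 113.324 = 18,072 s ≈ 5.02 hours.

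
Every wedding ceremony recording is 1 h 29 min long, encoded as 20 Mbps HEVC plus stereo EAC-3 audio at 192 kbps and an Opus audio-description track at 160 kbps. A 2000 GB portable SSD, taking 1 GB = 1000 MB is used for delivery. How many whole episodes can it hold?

1 h 29 min = 89 min = 5340 s
Audio total: 192 + 160 = 352 kbps = 0.352 Mbps.
Total bitrate: 20.352 Mbps.
Per item: 20.352 Mbps × 5340 s = 108,680 Mb = 13,585 MB.
Capacity: 2000 GB = 16,000,000 Mb; 147.22 items → 147 complete.

147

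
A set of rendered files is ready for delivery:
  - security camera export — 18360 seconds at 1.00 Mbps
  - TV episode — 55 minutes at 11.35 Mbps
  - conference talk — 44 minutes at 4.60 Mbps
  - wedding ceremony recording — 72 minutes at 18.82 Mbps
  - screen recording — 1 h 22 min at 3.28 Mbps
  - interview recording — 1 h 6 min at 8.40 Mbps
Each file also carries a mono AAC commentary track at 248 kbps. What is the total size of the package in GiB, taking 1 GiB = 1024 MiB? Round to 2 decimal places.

Audio: 248 kbps = 0.248 Mbps.
security camera export: 1.248 Mbps × 18360 s = 22913.3 Mb
TV episode: 11.598 Mbps × 3300 s = 38273.4 Mb
conference talk: 4.848 Mbps × 2640 s = 12798.7 Mb
wedding ceremony recording: 19.068 Mbps × 4320 s = 82373.8 Mb
screen recording: 3.528 Mbps × 4920 s = 17357.8 Mb
interview recording: 8.648 Mbps × 3960 s = 34246.1 Mb
Total: 207963.0 Mb = 25995.4 MB.
= 24.21 GiB.

24.21 GiB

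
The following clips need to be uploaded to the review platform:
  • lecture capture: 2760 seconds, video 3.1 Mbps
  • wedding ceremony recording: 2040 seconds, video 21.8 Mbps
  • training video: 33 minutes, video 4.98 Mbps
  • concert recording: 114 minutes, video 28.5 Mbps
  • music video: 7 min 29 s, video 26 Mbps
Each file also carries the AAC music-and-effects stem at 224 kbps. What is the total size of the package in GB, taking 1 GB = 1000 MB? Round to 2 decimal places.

34.08 GB

Audio: 224 kbps = 0.224 Mbps.
lecture capture: 3.324 Mbps × 2760 s = 9174.2 Mb
wedding ceremony recording: 22.024 Mbps × 2040 s = 44929.0 Mb
training video: 5.204 Mbps × 1980 s = 10303.9 Mb
concert recording: 28.724 Mbps × 6840 s = 196472.2 Mb
music video: 26.224 Mbps × 449 s = 11774.6 Mb
Total: 272653.9 Mb = 34081.7 MB.
= 34.08 GB.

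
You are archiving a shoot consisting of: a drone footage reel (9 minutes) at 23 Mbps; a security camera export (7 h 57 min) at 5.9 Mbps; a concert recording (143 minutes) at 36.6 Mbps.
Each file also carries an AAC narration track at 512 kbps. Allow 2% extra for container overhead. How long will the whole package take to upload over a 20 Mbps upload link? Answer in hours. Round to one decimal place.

7.3 hours

Audio: 512 kbps = 0.512 Mbps.
drone footage reel: 23.512 Mbps × 540 s × 1.02 = 12950.4 Mb
security camera export: 6.412 Mbps × 28620 s × 1.02 = 187181.7 Mb
concert recording: 37.112 Mbps × 8580 s × 1.02 = 324789.4 Mb
Total: 524921.5 Mb = 65615.2 MB.
At 20 Mbps: 524921.5 / 20 = 26246 s ≈ 7.29 hours.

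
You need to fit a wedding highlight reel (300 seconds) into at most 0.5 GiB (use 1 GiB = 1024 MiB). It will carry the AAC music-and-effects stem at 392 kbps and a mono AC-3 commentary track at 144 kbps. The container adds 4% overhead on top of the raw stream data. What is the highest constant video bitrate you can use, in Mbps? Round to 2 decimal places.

Budget: 0.5 GiB = 4295.0 Mb.
Stream payload after overhead: 4295.0 / 1.04 = 4129.8 Mb.
Total bitrate budget: 4129.8 Mb / 300 s = 13.766 Mbps.
Audio total: 392 + 144 = 536 kbps = 0.536 Mbps.
Video: 13.766 − 0.536 = 13.230 Mbps.

13.23 Mbps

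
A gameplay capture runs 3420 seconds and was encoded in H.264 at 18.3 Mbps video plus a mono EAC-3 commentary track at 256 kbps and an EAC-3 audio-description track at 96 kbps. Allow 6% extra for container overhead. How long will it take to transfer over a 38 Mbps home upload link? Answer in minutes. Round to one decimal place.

Audio total: 256 + 96 = 352 kbps = 0.352 Mbps.
Total bitrate: 18.652 Mbps.
File: 18.652 Mbps × 3420 s = 63789.8 Mb.
With 6% container overhead: ×1.06. → 67617.2 Mb.
At 38 Mbps: 67617.2 / 38 = 1779.4 s ≈ 29.7 minutes.

29.7 minutes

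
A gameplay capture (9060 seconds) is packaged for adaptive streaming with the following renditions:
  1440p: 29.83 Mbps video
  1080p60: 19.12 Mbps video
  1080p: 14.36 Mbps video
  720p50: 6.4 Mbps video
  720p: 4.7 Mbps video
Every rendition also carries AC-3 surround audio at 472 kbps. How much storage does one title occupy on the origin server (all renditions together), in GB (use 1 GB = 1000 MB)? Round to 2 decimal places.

Audio: 472 kbps = 0.472 Mbps.
Sum of rendition bitrates: (29.83+0.472) + (19.12+0.472) + (14.36+0.472) + (6.4+0.472) + (4.7+0.472) = 76.770 Mbps.
× 9060 s = 695,536 Mb = 86,942 MB = 86.94 GB.

86.94 GB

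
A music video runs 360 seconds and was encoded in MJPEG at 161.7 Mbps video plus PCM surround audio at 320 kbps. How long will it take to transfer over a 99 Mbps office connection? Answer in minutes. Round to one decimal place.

Audio: 320 kbps = 0.320 Mbps.
Total bitrate: 162.020 Mbps.
File: 162.020 Mbps × 360 s = 58327.2 Mb.
At 99 Mbps: 58327.2 / 99 = 589.2 s ≈ 9.82 minutes.

9.8 minutes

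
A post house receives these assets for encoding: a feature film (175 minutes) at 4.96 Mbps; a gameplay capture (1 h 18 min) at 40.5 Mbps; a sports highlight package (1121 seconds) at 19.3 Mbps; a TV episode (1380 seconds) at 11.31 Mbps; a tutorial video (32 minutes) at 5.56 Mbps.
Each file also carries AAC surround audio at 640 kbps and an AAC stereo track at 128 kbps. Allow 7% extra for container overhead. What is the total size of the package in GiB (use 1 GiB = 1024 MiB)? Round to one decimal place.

37.9 GiB

Audio total: 640 + 128 = 768 kbps = 0.768 Mbps.
feature film: 5.728 Mbps × 10500 s × 1.07 = 64354.1 Mb
gameplay capture: 41.268 Mbps × 4680 s × 1.07 = 206653.6 Mb
sports highlight package: 20.068 Mbps × 1121 s × 1.07 = 24071.0 Mb
TV episode: 12.078 Mbps × 1380 s × 1.07 = 17834.4 Mb
tutorial video: 6.328 Mbps × 1920 s × 1.07 = 13000.2 Mb
Total: 325913.3 Mb = 40739.2 MB.
= 37.94 GiB.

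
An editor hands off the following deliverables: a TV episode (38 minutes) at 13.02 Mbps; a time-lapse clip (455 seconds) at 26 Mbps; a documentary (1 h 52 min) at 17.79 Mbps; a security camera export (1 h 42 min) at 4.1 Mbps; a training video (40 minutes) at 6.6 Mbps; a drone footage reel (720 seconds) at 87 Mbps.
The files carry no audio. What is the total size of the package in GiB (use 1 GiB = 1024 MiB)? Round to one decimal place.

30.8 GiB

TV episode: 13.020 Mbps × 2280 s = 29685.6 Mb
time-lapse clip: 26.000 Mbps × 455 s = 11830.0 Mb
documentary: 17.790 Mbps × 6720 s = 119548.8 Mb
security camera export: 4.100 Mbps × 6120 s = 25092.0 Mb
training video: 6.600 Mbps × 2400 s = 15840.0 Mb
drone footage reel: 87.000 Mbps × 720 s = 62640.0 Mb
Total: 264636.4 Mb = 33079.6 MB.
= 30.81 GiB.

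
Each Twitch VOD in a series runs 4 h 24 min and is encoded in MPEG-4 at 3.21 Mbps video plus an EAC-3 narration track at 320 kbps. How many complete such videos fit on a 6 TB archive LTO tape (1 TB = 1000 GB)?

4 h 24 min = 264 min = 15840 s
Audio: 320 kbps = 0.320 Mbps.
Total bitrate: 3.530 Mbps.
Per item: 3.530 Mbps × 15840 s = 55,915 Mb = 6,989 MB.
Capacity: 6 TB = 48,000,000 Mb; 858.44 items → 858 complete.

858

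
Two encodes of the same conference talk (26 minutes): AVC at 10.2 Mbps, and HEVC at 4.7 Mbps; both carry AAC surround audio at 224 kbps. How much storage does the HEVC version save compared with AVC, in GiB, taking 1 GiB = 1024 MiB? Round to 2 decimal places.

1.00 GiB

26 min = 1560 s
Audio: 224 kbps = 0.224 Mbps.
AVC: 10.424 Mbps × 1560 s = 16261.4 Mb = 1.893 GiB.
HEVC: 4.924 Mbps × 1560 s = 7681.4 Mb = 0.894 GiB.
Saving: 1.893 − 0.894 = 0.999 GiB.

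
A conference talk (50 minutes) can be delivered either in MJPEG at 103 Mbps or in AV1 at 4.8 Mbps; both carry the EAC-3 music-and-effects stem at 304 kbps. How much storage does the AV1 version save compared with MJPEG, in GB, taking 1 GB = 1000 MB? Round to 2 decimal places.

36.83 GB

50 min = 3000 s
Audio: 304 kbps = 0.304 Mbps.
MJPEG: 103.304 Mbps × 3000 s = 309912.0 Mb = 38.739 GB.
AV1: 5.104 Mbps × 3000 s = 15312.0 Mb = 1.914 GB.
Saving: 38.739 − 1.914 = 36.825 GB.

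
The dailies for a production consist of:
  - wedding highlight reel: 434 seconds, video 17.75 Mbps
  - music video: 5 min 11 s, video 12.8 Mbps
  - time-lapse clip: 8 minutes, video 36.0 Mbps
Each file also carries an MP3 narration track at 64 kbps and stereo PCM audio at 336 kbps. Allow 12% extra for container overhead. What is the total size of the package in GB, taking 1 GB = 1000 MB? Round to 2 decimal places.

Audio total: 64 + 336 = 400 kbps = 0.400 Mbps.
wedding highlight reel: 18.150 Mbps × 434 s × 1.12 = 8822.4 Mb
music video: 13.200 Mbps × 311 s × 1.12 = 4597.8 Mb
time-lapse clip: 36.400 Mbps × 480 s × 1.12 = 19568.6 Mb
Total: 32988.8 Mb = 4123.6 MB.
= 4.124 GB.

4.12 GB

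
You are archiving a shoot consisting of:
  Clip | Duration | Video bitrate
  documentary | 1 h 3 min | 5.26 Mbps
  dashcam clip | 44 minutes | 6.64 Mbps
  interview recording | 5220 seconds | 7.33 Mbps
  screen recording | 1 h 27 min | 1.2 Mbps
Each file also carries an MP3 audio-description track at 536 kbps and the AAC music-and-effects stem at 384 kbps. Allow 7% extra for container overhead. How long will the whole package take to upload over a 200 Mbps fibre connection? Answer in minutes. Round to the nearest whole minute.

9 minutes

Audio total: 536 + 384 = 920 kbps = 0.920 Mbps.
documentary: 6.180 Mbps × 3780 s × 1.07 = 24995.6 Mb
dashcam clip: 7.560 Mbps × 2640 s × 1.07 = 21355.5 Mb
interview recording: 8.250 Mbps × 5220 s × 1.07 = 46079.6 Mb
screen recording: 2.120 Mbps × 5220 s × 1.07 = 11841.0 Mb
Total: 104271.7 Mb = 13034.0 MB.
At 200 Mbps: 104271.7 / 200 = 521 s ≈ 8.69 minutes.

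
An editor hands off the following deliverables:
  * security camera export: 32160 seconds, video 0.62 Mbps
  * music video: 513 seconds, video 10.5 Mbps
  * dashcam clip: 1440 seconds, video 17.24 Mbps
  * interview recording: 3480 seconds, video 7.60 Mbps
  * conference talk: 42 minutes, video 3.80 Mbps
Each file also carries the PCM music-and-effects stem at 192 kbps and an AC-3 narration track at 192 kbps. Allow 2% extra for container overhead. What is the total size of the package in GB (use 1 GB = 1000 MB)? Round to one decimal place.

Audio total: 192 + 192 = 384 kbps = 0.384 Mbps.
security camera export: 1.004 Mbps × 32160 s × 1.02 = 32934.4 Mb
music video: 10.884 Mbps × 513 s × 1.02 = 5695.2 Mb
dashcam clip: 17.624 Mbps × 1440 s × 1.02 = 25886.1 Mb
interview recording: 7.984 Mbps × 3480 s × 1.02 = 28340.0 Mb
conference talk: 4.184 Mbps × 2520 s × 1.02 = 10754.6 Mb
Total: 103610.3 Mb = 12951.3 MB.
= 12.95 GB.

13.0 GB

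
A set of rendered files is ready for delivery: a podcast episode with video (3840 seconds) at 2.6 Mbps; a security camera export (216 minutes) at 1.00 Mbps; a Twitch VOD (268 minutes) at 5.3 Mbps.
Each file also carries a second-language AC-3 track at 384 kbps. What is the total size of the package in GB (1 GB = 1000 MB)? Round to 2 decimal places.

Audio: 384 kbps = 0.384 Mbps.
podcast episode with video: 2.984 Mbps × 3840 s = 11458.6 Mb
security camera export: 1.384 Mbps × 12960 s = 17936.6 Mb
Twitch VOD: 5.684 Mbps × 16080 s = 91398.7 Mb
Total: 120793.9 Mb = 15099.2 MB.
= 15.10 GB.

15.10 GB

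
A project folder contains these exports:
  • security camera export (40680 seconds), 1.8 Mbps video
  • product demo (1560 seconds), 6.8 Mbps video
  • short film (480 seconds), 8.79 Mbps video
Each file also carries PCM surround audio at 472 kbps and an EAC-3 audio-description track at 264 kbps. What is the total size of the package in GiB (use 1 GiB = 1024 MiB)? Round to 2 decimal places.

Audio total: 472 + 264 = 736 kbps = 0.736 Mbps.
security camera export: 2.536 Mbps × 40680 s = 103164.5 Mb
product demo: 7.536 Mbps × 1560 s = 11756.2 Mb
short film: 9.526 Mbps × 480 s = 4572.5 Mb
Total: 119493.1 Mb = 14936.6 MB.
= 13.91 GiB.

13.91 GiB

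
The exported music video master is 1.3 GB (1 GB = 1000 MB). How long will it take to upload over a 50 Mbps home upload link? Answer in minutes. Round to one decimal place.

3.5 minutes

File: 1.3 GB = 10400.0 Mb.
At 50 Mbps: 10400.0 / 50 = 208.0 s ≈ 3.47 minutes.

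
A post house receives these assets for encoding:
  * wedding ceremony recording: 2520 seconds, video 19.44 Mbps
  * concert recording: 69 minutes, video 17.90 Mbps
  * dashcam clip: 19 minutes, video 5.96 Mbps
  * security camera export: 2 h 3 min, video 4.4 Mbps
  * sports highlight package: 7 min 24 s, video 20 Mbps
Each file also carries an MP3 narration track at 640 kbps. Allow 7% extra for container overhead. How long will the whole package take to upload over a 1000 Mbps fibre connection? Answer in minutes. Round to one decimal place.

3.2 minutes

Audio: 640 kbps = 0.640 Mbps.
wedding ceremony recording: 20.080 Mbps × 2520 s × 1.07 = 54143.7 Mb
concert recording: 18.540 Mbps × 4140 s × 1.07 = 82128.5 Mb
dashcam clip: 6.600 Mbps × 1140 s × 1.07 = 8050.7 Mb
security camera export: 5.040 Mbps × 7380 s × 1.07 = 39798.9 Mb
sports highlight package: 20.640 Mbps × 444 s × 1.07 = 9805.7 Mb
Total: 193927.4 Mb = 24240.9 MB.
At 1000 Mbps: 193927.4 / 1000 = 194 s ≈ 3.23 minutes.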